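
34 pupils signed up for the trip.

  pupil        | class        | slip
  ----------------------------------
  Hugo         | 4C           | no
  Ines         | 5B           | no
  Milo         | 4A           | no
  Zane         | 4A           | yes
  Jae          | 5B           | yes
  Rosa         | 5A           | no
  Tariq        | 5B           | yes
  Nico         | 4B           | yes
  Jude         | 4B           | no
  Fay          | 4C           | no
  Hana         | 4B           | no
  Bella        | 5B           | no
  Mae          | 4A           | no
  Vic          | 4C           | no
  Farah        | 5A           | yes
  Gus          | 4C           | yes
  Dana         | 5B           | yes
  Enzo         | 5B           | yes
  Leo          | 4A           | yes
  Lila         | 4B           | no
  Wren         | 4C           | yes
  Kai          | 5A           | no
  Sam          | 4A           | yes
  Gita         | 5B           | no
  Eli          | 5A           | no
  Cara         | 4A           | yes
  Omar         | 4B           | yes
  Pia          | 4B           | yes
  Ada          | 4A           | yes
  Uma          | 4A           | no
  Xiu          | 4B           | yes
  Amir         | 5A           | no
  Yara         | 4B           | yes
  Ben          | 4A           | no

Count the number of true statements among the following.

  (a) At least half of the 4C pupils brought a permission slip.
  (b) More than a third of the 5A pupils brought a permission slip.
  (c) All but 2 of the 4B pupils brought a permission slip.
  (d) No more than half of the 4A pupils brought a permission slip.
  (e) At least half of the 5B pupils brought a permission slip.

1

(a) 4C: |A| = 5, |A ∩ B| = 2; needs |A ∩ B| ≥ |A ∖ B| — false.
(b) 5A: |A| = 5, |A ∩ B| = 1; needs |A ∩ B| / |A| > 1/3 — false.
(c) 4B: |A| = 8, |A ∩ B| = 5; needs |A ∖ B| = 2 — false.
(d) 4A: |A| = 9, |A ∩ B| = 5; needs |A ∩ B| ≤ |A ∖ B| — false.
(e) 5B: |A| = 7, |A ∩ B| = 4; needs |A ∩ B| ≥ |A ∖ B| — true.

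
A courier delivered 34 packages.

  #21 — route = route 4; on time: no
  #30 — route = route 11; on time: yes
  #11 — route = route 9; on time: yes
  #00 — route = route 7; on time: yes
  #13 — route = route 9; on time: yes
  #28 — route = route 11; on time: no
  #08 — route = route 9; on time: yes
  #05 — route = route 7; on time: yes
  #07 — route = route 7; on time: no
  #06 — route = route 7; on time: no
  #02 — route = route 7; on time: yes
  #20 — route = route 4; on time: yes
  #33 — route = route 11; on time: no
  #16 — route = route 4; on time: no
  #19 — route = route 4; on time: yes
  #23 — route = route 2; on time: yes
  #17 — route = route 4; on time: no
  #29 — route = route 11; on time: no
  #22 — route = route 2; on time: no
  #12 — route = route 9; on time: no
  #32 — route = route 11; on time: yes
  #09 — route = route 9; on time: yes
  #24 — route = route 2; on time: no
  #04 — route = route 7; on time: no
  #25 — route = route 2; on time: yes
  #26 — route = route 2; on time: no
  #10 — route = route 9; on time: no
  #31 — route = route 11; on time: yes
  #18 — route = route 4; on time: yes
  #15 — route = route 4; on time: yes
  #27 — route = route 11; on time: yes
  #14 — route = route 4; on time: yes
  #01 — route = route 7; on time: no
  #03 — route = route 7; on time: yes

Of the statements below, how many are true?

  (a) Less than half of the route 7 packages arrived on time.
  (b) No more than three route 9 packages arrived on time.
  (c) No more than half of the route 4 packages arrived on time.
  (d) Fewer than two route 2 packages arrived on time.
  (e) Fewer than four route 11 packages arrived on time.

0

(a) route 7: |A| = 8, |A ∩ B| = 4; needs |A ∩ B| < |A ∖ B| — false.
(b) route 9: |A| = 6, |A ∩ B| = 4; needs |A ∩ B| ≤ 3 — false.
(c) route 4: |A| = 8, |A ∩ B| = 5; needs |A ∩ B| ≤ |A ∖ B| — false.
(d) route 2: |A| = 5, |A ∩ B| = 2; needs |A ∩ B| < 2 — false.
(e) route 11: |A| = 7, |A ∩ B| = 4; needs |A ∩ B| < 4 — false.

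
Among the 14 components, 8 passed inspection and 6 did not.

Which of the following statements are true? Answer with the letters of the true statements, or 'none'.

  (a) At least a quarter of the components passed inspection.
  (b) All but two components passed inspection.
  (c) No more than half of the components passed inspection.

(a)

|A| = 14, |A ∩ B| = 8, |A ∖ B| = 6.
(a) |A ∩ B| / |A| ≥ 1/4: holds.
(b) |A ∖ B| = 2: fails.
(c) |A ∩ B| ≤ |A ∖ B|: fails.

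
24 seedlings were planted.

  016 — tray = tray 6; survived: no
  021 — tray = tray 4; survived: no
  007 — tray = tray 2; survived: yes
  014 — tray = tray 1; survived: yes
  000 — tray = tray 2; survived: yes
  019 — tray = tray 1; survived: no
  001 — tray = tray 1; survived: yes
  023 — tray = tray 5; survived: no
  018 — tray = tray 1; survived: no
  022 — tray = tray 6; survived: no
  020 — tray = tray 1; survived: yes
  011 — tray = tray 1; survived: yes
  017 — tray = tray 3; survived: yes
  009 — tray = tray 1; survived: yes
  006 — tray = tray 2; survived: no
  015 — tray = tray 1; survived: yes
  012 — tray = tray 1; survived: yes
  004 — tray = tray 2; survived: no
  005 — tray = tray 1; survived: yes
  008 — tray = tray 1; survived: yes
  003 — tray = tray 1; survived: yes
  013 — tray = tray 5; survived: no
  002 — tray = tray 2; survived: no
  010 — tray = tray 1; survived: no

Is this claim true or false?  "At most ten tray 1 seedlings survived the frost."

True

'At most ten tray 1 seedlings survived the frost' holds iff |A ∩ B| ≤ 10.
A (the restrictor) = {014, 019, 001, 018, 020, 011, 009, 015, 012, 005, 008, 003, 010}, |A| = 13.
A ∩ B = {014, 001, 020, 011, 009, 015, 012, 005, 008, 003}, so |A ∩ B| = 10.
|A ∩ B| = 10, so the statement is true.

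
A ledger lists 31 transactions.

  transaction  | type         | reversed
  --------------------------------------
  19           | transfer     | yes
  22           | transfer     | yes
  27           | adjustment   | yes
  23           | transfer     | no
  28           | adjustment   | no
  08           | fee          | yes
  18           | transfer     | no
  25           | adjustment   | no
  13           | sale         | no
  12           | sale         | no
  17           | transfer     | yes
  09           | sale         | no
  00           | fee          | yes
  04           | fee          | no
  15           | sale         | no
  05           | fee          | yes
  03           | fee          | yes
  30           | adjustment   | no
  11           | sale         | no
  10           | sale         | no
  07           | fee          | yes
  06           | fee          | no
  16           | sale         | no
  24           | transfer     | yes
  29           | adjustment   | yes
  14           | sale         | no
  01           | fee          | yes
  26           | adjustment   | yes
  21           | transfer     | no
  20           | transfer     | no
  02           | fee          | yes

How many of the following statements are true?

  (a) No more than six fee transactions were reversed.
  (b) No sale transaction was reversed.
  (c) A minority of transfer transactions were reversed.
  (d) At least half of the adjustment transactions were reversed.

2

(a) fee: |A| = 9, |A ∩ B| = 7; needs |A ∩ B| ≤ 6 — false.
(b) sale: |A| = 8, |A ∩ B| = 0; needs A ∩ B = ∅ (|A ∩ B| = 0) — true.
(c) transfer: |A| = 8, |A ∩ B| = 4; needs |A ∩ B| < |A ∖ B| — false.
(d) adjustment: |A| = 6, |A ∩ B| = 3; needs |A ∩ B| ≥ |A ∖ B| — true.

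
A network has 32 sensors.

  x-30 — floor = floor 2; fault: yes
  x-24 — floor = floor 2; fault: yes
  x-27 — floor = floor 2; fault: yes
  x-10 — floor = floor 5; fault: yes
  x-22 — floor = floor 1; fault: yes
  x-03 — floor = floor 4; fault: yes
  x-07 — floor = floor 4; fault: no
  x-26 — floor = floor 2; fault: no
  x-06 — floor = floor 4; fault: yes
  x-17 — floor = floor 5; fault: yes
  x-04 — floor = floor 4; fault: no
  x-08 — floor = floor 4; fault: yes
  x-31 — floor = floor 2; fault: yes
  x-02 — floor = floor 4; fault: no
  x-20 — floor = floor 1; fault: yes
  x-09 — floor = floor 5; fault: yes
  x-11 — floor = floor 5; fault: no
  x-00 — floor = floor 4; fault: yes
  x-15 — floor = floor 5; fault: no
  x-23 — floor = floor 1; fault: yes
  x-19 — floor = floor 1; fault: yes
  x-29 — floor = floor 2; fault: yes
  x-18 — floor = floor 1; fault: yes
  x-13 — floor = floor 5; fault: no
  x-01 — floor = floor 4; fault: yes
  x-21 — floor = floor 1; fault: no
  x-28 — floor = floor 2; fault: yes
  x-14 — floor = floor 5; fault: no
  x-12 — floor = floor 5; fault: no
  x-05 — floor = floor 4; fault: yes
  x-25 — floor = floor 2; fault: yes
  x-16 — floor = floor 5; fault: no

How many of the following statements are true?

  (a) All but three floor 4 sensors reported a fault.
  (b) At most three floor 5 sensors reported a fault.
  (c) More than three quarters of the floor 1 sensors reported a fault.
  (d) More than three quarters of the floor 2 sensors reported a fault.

(a) floor 4: |A| = 9, |A ∩ B| = 6; needs |A ∖ B| = 3 — true.
(b) floor 5: |A| = 9, |A ∩ B| = 3; needs |A ∩ B| ≤ 3 — true.
(c) floor 1: |A| = 6, |A ∩ B| = 5; needs |A ∩ B| / |A| > 3/4 — true.
(d) floor 2: |A| = 8, |A ∩ B| = 7; needs |A ∩ B| / |A| > 3/4 — true.

4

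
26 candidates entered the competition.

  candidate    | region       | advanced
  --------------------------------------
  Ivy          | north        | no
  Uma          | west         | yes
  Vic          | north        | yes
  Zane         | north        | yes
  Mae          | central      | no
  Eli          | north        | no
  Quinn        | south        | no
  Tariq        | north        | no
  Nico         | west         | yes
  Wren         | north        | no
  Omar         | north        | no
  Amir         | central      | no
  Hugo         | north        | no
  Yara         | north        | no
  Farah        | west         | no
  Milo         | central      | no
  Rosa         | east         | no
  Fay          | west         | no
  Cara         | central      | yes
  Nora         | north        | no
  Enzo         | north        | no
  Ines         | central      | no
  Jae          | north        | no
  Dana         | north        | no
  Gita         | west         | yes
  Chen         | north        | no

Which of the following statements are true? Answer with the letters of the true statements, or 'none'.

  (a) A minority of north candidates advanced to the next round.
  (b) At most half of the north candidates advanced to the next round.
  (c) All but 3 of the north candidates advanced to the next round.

|A| = 14, |A ∩ B| = 2, |A ∖ B| = 12.
(a) |A ∩ B| < |A ∖ B|: holds.
(b) |A ∩ B| ≤ |A ∖ B|: holds.
(c) |A ∖ B| = 3: fails.

(a), (b)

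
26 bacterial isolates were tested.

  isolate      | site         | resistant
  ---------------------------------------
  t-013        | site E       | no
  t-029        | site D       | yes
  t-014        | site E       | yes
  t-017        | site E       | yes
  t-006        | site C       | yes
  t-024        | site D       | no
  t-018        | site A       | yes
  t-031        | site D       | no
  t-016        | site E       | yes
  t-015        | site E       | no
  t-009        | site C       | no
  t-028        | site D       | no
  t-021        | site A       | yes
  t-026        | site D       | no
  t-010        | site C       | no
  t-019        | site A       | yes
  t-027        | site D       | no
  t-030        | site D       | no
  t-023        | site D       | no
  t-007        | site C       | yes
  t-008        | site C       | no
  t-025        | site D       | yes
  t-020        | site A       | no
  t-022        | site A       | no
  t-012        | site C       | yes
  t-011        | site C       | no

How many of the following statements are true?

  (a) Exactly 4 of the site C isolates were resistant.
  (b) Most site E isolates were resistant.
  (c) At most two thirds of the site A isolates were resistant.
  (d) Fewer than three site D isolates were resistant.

(a) site C: |A| = 7, |A ∩ B| = 3; needs |A ∩ B| = 4 — false.
(b) site E: |A| = 5, |A ∩ B| = 3; needs |A ∩ B| > |A ∖ B| — true.
(c) site A: |A| = 5, |A ∩ B| = 3; needs |A ∩ B| / |A| ≤ 2/3 — true.
(d) site D: |A| = 9, |A ∩ B| = 2; needs |A ∩ B| < 3 — true.

3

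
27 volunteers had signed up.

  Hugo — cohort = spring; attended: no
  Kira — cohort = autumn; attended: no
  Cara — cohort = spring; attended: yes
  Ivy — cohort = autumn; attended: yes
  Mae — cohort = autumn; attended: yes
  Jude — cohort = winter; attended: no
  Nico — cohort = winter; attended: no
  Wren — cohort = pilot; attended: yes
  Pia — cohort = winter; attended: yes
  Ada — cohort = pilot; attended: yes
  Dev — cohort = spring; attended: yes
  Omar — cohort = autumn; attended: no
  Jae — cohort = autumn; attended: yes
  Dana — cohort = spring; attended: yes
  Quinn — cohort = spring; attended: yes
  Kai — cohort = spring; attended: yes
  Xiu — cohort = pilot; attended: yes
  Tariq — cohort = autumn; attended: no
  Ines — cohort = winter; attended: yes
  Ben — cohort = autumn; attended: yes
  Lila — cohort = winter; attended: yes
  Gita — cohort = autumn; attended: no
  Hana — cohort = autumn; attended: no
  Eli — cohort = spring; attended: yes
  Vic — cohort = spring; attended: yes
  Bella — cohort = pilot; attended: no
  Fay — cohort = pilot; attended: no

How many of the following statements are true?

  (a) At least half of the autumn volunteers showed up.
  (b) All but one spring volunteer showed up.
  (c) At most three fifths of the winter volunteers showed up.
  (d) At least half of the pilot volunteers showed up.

3

(a) autumn: |A| = 9, |A ∩ B| = 4; needs |A ∩ B| ≥ |A ∖ B| — false.
(b) spring: |A| = 8, |A ∩ B| = 7; needs |A ∖ B| = 1 — true.
(c) winter: |A| = 5, |A ∩ B| = 3; needs |A ∩ B| / |A| ≤ 3/5 — true.
(d) pilot: |A| = 5, |A ∩ B| = 3; needs |A ∩ B| ≥ |A ∖ B| — true.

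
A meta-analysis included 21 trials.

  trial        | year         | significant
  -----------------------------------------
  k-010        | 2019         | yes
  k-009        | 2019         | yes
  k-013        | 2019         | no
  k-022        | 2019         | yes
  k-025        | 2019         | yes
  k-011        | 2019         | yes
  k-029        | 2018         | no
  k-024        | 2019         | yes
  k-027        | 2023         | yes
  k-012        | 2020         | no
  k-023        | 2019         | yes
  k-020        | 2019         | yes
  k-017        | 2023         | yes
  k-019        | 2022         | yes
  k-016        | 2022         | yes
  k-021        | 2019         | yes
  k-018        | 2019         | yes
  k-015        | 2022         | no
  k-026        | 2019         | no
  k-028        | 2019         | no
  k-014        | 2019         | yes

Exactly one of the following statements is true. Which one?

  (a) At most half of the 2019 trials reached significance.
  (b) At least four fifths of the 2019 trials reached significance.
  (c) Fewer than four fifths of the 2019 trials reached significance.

(c)

|A| = 14, |A ∩ B| = 11, |A ∖ B| = 3.
(a) requires |A ∩ B| ≤ |A ∖ B|: false.
(b) requires |A ∩ B| / |A| ≥ 4/5: false.
(c) requires |A ∩ B| / |A| < 4/5: true.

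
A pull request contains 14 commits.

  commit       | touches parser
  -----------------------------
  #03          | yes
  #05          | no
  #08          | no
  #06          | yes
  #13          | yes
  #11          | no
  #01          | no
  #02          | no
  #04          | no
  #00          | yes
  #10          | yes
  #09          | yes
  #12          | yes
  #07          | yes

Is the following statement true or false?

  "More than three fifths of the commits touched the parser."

Truth condition: |A ∩ B| / |A| > 3/5.
A (the restrictor) = {#03, #05, #08, #06, #13, #11, #01, #02, #04, #00, #10, #09, #12, #07}, |A| = 14.
A ∩ B = {#03, #06, #13, #00, #10, #09, #12, #07}, so |A ∩ B| = 8.
A ∖ B = {#05, #08, #11, #01, #02, #04}, so |A ∖ B| = 6.
|A ∩ B|/|A| = 8/14, so the statement is false.

False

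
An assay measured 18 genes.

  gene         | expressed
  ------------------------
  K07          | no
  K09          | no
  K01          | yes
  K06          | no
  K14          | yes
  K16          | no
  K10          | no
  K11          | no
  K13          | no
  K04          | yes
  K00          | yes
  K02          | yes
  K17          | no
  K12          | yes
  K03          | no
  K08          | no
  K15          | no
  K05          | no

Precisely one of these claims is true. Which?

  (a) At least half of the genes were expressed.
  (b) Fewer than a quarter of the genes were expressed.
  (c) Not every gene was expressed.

|A| = 18, |A ∩ B| = 6, |A ∖ B| = 12.
(a) requires |A ∩ B| ≥ |A ∖ B|: false.
(b) requires |A ∩ B| / |A| < 1/4: false.
(c) requires A ⊄ B (|A ∖ B| ≥ 1): true.

(c)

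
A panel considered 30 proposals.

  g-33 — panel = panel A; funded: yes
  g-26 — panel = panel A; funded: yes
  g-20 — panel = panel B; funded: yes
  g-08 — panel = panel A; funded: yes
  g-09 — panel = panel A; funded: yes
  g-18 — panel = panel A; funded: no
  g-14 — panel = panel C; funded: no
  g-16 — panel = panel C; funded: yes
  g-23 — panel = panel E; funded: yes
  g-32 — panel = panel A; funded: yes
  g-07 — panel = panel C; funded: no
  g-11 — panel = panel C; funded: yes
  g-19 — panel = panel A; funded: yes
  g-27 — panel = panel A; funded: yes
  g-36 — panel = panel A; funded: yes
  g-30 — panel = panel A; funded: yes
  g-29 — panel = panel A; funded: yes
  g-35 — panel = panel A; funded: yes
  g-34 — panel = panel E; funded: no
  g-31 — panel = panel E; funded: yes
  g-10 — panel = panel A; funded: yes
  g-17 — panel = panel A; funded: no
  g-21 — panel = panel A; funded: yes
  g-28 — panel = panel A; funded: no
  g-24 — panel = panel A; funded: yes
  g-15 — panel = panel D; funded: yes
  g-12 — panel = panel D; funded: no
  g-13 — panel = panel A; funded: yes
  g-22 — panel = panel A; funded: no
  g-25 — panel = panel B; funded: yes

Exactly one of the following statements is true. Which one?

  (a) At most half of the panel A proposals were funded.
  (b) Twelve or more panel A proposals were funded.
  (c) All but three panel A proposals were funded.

|A| = 19, |A ∩ B| = 15, |A ∖ B| = 4.
(a) requires |A ∩ B| ≤ |A ∖ B|: false.
(b) requires |A ∩ B| ≥ 12: true.
(c) requires |A ∖ B| = 3: false.

(b)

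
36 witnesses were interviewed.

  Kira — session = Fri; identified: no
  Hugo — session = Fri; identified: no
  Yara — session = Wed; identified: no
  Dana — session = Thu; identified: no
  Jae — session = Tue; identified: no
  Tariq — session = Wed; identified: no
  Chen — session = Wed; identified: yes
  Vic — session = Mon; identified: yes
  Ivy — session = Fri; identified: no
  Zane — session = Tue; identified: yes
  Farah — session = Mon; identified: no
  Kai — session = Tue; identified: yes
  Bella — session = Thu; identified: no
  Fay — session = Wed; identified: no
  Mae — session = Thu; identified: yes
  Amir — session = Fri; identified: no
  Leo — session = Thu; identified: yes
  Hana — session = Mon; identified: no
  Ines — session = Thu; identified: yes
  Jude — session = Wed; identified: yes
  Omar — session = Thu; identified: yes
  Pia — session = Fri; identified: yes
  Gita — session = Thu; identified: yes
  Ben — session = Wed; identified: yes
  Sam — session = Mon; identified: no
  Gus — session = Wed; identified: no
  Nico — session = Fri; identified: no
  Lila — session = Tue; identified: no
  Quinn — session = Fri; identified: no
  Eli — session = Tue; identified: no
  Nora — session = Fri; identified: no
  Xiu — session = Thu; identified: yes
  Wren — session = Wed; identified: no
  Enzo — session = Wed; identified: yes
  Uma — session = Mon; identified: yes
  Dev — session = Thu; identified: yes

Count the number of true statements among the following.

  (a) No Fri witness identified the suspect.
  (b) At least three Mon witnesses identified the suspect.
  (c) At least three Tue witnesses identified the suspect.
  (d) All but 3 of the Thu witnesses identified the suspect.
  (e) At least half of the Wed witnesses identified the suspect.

(a) Fri: |A| = 8, |A ∩ B| = 1; needs A ∩ B = ∅ (|A ∩ B| = 0) — false.
(b) Mon: |A| = 5, |A ∩ B| = 2; needs |A ∩ B| ≥ 3 — false.
(c) Tue: |A| = 5, |A ∩ B| = 2; needs |A ∩ B| ≥ 3 — false.
(d) Thu: |A| = 9, |A ∩ B| = 7; needs |A ∖ B| = 3 — false.
(e) Wed: |A| = 9, |A ∩ B| = 4; needs |A ∩ B| ≥ |A ∖ B| — false.

0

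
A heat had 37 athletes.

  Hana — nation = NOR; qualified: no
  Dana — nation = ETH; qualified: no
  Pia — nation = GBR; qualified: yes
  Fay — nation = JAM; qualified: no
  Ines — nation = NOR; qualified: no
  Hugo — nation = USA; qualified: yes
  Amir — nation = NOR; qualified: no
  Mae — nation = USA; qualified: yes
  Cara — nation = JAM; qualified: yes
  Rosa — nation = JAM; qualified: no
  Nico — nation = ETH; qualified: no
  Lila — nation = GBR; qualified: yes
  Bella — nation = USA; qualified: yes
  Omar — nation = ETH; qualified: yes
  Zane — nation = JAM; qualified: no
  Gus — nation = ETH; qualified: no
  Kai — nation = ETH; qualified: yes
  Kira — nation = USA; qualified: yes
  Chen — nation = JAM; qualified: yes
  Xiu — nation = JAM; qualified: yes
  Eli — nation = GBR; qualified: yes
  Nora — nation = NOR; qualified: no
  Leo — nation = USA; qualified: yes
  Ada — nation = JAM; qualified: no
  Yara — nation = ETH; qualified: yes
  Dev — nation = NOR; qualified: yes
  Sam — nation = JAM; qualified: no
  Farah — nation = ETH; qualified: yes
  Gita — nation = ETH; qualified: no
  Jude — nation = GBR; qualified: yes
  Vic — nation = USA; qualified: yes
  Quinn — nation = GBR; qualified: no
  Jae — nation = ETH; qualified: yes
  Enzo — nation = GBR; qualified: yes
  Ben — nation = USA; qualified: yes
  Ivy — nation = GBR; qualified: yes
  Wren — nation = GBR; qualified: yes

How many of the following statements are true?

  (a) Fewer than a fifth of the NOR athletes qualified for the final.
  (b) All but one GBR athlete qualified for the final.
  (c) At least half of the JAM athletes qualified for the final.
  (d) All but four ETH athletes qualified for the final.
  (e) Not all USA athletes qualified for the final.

2

(a) NOR: |A| = 5, |A ∩ B| = 1; needs |A ∩ B| / |A| < 1/5 — false.
(b) GBR: |A| = 8, |A ∩ B| = 7; needs |A ∖ B| = 1 — true.
(c) JAM: |A| = 8, |A ∩ B| = 3; needs |A ∩ B| ≥ |A ∖ B| — false.
(d) ETH: |A| = 9, |A ∩ B| = 5; needs |A ∖ B| = 4 — true.
(e) USA: |A| = 7, |A ∩ B| = 7; needs A ⊄ B (|A ∖ B| ≥ 1) — false.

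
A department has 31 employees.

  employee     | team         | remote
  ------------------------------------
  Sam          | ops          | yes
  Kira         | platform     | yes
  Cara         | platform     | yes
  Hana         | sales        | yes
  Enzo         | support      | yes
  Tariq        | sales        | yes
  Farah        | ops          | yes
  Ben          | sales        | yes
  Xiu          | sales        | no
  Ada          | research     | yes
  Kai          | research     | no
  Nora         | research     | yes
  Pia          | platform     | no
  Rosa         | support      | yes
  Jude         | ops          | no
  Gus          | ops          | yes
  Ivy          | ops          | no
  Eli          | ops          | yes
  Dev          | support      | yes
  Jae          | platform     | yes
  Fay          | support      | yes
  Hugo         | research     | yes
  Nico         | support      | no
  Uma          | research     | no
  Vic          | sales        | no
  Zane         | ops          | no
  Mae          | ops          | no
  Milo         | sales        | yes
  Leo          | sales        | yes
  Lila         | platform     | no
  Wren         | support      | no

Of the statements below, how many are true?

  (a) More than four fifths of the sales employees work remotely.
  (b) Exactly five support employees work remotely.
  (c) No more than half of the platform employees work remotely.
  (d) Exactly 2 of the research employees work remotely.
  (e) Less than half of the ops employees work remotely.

(a) sales: |A| = 7, |A ∩ B| = 5; needs |A ∩ B| / |A| > 4/5 — false.
(b) support: |A| = 6, |A ∩ B| = 4; needs |A ∩ B| = 5 — false.
(c) platform: |A| = 5, |A ∩ B| = 3; needs |A ∩ B| ≤ |A ∖ B| — false.
(d) research: |A| = 5, |A ∩ B| = 3; needs |A ∩ B| = 2 — false.
(e) ops: |A| = 8, |A ∩ B| = 4; needs |A ∩ B| < |A ∖ B| — false.

0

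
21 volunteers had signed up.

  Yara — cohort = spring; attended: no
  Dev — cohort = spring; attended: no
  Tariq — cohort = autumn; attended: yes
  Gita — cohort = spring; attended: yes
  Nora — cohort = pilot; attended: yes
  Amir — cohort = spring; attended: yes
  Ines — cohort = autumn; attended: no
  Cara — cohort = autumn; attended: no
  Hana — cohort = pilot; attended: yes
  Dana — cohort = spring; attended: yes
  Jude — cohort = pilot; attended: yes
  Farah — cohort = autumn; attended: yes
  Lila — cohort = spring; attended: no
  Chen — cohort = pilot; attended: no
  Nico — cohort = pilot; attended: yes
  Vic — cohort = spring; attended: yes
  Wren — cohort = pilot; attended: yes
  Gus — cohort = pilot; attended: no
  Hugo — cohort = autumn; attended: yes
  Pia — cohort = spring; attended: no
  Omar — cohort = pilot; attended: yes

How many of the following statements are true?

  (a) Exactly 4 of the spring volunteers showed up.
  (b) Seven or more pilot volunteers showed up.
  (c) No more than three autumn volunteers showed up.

(a) spring: |A| = 8, |A ∩ B| = 4; needs |A ∩ B| = 4 — true.
(b) pilot: |A| = 8, |A ∩ B| = 6; needs |A ∩ B| ≥ 7 — false.
(c) autumn: |A| = 5, |A ∩ B| = 3; needs |A ∩ B| ≤ 3 — true.

2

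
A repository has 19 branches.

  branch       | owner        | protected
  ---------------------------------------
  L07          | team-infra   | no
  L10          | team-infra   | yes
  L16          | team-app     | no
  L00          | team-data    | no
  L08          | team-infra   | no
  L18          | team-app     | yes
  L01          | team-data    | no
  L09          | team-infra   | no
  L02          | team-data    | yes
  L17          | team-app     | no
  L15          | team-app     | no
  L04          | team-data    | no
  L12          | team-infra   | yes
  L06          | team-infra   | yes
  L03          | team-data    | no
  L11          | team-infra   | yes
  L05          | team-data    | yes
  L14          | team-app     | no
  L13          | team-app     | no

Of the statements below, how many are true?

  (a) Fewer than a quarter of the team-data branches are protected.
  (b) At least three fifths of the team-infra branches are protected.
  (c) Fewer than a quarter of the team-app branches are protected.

1

(a) team-data: |A| = 6, |A ∩ B| = 2; needs |A ∩ B| / |A| < 1/4 — false.
(b) team-infra: |A| = 7, |A ∩ B| = 4; needs |A ∩ B| / |A| ≥ 3/5 — false.
(c) team-app: |A| = 6, |A ∩ B| = 1; needs |A ∩ B| / |A| < 1/4 — true.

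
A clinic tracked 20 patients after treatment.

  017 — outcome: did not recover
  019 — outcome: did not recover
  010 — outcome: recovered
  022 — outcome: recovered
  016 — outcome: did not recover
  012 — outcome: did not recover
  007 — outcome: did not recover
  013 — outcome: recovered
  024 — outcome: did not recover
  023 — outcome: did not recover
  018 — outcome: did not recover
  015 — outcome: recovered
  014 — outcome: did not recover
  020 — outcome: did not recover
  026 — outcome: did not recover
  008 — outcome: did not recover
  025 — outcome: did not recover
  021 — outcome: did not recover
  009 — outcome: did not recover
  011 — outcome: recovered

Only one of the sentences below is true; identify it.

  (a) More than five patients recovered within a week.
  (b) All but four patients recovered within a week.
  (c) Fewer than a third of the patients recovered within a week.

(c)

|A| = 20, |A ∩ B| = 5, |A ∖ B| = 15.
(a) requires |A ∩ B| > 5: false.
(b) requires |A ∖ B| = 4: false.
(c) requires |A ∩ B| / |A| < 1/3: true.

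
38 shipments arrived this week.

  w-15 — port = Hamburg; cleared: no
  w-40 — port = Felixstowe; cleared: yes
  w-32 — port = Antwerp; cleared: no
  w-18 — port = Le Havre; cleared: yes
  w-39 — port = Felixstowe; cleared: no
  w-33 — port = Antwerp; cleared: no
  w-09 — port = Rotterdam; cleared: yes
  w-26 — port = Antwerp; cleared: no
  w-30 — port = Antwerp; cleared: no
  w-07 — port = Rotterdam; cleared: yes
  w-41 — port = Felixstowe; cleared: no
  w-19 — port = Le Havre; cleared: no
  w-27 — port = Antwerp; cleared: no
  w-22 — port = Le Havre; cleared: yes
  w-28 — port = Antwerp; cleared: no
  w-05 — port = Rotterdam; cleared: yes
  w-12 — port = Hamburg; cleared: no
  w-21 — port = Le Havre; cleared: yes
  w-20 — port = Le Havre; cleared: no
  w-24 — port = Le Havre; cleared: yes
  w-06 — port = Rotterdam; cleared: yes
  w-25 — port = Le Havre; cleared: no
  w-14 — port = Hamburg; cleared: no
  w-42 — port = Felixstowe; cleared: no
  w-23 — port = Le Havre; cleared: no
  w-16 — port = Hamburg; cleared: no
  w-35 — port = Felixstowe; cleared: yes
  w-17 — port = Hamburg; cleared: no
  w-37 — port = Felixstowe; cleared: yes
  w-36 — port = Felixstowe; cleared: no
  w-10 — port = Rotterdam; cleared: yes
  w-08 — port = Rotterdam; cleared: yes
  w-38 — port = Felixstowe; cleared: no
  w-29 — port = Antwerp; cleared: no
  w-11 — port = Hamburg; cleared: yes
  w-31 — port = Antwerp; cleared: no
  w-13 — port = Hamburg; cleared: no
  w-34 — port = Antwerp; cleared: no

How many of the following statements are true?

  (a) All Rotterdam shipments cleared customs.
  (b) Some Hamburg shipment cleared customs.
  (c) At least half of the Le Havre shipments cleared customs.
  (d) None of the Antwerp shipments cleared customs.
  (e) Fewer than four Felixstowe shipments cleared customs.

(a) Rotterdam: |A| = 6, |A ∩ B| = 6; needs A ⊆ B, i.e. every element of A is in B (|A ∖ B| = 0) — true.
(b) Hamburg: |A| = 7, |A ∩ B| = 1; needs A ∩ B ≠ ∅ (|A ∩ B| ≥ 1) — true.
(c) Le Havre: |A| = 8, |A ∩ B| = 4; needs |A ∩ B| ≥ |A ∖ B| — true.
(d) Antwerp: |A| = 9, |A ∩ B| = 0; needs A ∩ B = ∅ (|A ∩ B| = 0) — true.
(e) Felixstowe: |A| = 8, |A ∩ B| = 3; needs |A ∩ B| < 4 — true.

5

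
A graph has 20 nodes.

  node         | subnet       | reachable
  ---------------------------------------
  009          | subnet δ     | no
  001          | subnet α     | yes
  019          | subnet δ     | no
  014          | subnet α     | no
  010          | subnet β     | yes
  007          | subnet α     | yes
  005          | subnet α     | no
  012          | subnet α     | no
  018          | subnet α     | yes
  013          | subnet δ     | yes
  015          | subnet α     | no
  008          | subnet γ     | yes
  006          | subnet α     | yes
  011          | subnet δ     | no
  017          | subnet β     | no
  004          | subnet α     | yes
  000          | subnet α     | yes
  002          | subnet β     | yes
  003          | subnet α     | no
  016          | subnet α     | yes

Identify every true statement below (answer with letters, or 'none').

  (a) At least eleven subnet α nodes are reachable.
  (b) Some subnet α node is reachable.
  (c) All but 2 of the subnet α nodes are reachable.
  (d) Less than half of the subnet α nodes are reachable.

|A| = 12, |A ∩ B| = 7, |A ∖ B| = 5.
(a) |A ∩ B| ≥ 11: fails.
(b) A ∩ B ≠ ∅ (|A ∩ B| ≥ 1): holds.
(c) |A ∖ B| = 2: fails.
(d) |A ∩ B| < |A ∖ B|: fails.

(b)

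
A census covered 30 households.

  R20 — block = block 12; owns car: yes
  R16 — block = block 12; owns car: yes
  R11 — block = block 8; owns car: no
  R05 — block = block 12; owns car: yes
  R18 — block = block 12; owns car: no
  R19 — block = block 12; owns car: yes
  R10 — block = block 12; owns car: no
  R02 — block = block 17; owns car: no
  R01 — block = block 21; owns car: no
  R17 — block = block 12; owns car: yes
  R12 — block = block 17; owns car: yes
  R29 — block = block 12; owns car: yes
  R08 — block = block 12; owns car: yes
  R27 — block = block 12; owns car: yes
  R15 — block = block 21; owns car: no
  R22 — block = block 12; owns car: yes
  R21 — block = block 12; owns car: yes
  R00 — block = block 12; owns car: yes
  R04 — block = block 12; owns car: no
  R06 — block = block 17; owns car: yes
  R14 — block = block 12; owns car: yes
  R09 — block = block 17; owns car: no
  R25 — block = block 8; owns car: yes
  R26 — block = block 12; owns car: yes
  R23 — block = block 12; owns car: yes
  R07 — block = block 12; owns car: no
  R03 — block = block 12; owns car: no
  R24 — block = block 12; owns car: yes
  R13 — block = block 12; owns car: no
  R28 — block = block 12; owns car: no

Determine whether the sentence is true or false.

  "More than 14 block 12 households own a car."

Truth condition: |A ∩ B| > 14.
|A| = 22, |A ∩ B| = 15, |A ∖ B| = 7.
|A ∩ B| = 15, so the statement is true.

True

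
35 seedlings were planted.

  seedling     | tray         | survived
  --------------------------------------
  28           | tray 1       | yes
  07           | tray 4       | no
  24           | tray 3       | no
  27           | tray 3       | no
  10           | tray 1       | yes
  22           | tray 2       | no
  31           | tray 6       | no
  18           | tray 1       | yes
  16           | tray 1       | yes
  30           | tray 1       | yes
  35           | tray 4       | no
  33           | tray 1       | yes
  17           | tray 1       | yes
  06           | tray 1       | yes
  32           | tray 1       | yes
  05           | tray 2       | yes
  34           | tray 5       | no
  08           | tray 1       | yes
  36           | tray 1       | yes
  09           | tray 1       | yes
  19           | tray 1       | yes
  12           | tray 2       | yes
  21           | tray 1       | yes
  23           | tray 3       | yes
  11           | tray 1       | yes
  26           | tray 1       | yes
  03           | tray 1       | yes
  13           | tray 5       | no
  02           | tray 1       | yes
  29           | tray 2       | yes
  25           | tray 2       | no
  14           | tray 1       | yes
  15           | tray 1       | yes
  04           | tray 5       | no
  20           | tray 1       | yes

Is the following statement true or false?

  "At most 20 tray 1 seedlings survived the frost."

Truth condition: |A ∩ B| ≤ 20.
|A| = 21, |A ∩ B| = 21, |A ∖ B| = 0.
|A ∩ B| = 21, so the statement is false.

False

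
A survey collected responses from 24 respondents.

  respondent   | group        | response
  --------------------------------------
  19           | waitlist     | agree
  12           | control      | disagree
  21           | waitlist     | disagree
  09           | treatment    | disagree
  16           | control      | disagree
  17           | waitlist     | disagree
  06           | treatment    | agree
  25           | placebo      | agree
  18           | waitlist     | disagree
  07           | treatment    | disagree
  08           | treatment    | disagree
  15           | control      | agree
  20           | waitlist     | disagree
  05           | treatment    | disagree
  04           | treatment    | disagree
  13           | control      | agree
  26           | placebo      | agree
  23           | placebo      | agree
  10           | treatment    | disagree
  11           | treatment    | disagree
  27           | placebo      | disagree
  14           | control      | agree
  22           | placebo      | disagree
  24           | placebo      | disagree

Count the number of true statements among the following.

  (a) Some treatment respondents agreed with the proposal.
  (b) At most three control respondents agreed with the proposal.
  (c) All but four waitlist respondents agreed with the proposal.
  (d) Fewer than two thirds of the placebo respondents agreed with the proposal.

4

(a) treatment: |A| = 8, |A ∩ B| = 1; needs A ∩ B ≠ ∅ (|A ∩ B| ≥ 1) — true.
(b) control: |A| = 5, |A ∩ B| = 3; needs |A ∩ B| ≤ 3 — true.
(c) waitlist: |A| = 5, |A ∩ B| = 1; needs |A ∖ B| = 4 — true.
(d) placebo: |A| = 6, |A ∩ B| = 3; needs |A ∩ B| / |A| < 2/3 — true.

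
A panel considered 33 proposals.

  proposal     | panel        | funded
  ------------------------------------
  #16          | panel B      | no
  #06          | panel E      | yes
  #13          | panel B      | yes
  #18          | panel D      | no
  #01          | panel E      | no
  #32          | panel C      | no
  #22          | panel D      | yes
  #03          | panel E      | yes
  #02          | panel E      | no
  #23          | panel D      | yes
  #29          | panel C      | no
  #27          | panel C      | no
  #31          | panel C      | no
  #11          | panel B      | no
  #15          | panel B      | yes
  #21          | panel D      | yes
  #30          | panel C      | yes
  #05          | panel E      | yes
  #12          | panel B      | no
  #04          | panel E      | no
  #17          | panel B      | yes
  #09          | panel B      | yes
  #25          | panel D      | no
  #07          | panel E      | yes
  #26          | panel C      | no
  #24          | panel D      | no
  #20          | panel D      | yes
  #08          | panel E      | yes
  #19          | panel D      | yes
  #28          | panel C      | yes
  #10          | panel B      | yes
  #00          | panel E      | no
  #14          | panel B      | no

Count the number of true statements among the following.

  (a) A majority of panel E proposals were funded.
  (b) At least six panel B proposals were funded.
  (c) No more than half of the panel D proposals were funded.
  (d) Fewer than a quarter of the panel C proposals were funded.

1

(a) panel E: |A| = 9, |A ∩ B| = 5; needs |A ∩ B| > |A ∖ B| — true.
(b) panel B: |A| = 9, |A ∩ B| = 5; needs |A ∩ B| ≥ 6 — false.
(c) panel D: |A| = 8, |A ∩ B| = 5; needs |A ∩ B| ≤ |A ∖ B| — false.
(d) panel C: |A| = 7, |A ∩ B| = 2; needs |A ∩ B| / |A| < 1/4 — false.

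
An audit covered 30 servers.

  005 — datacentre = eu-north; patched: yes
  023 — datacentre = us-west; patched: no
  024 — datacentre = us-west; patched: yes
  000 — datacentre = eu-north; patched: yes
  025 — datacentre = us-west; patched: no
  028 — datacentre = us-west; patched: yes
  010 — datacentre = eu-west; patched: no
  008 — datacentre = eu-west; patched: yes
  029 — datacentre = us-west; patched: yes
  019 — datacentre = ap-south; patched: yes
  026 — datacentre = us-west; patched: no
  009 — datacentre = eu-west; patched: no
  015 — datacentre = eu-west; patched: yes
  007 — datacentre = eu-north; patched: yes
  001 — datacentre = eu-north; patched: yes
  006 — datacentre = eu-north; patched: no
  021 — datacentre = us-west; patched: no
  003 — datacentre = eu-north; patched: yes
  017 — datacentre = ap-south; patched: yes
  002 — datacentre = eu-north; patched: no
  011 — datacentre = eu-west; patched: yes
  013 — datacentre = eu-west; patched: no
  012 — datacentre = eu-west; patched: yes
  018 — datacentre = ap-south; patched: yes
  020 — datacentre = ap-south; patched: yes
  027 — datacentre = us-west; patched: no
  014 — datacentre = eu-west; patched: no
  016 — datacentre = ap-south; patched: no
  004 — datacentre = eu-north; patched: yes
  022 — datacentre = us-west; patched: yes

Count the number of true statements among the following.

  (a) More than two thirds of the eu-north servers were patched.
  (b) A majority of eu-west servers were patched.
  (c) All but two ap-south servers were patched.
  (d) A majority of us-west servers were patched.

1

(a) eu-north: |A| = 8, |A ∩ B| = 6; needs |A ∩ B| / |A| > 2/3 — true.
(b) eu-west: |A| = 8, |A ∩ B| = 4; needs |A ∩ B| > |A ∖ B| — false.
(c) ap-south: |A| = 5, |A ∩ B| = 4; needs |A ∖ B| = 2 — false.
(d) us-west: |A| = 9, |A ∩ B| = 4; needs |A ∩ B| > |A ∖ B| — false.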